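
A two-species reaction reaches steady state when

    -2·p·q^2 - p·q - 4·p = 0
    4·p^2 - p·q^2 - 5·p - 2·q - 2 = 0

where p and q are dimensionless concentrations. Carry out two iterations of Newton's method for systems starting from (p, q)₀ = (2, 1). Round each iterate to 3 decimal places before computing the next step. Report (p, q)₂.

At (2, 1): F = (-14.000, 0.000).
Jacobian J = [[-2·q^2 - q - 4, -4·p·q - p], [8·p - q^2 - 5, -2·p·q - 2]].
At the point, J = [[-7.000, -10.000], [10.000, -6.000]] (det J = 142.000).
Solving J·Δ = −F gives Δ = (-0.592, -0.986).
Then the next iterate is (p, q)₁ = (1.408, 0.014).
Round to (1.408, 0.014) and repeat: F = (-5.65226, -1.13842), J = [[-4.01439, -1.48685], [6.26380, -2.03942]].
Δ = (-0.562, -2.284), so (p, q)₂ = (0.846, -2.270).

(0.846, -2.270)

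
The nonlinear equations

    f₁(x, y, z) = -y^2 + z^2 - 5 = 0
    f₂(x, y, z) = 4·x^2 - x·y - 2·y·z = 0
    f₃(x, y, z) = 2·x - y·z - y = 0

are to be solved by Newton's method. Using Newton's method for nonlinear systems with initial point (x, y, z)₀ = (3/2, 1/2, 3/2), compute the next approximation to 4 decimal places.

(1.0575, 0.6369, 2.5456)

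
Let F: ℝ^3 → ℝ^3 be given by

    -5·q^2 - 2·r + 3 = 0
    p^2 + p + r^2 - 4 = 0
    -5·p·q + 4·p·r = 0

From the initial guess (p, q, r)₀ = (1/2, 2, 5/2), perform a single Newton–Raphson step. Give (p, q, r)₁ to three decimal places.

At (1/2, 2, 5/2): F = (-22.000, 3.000, 0.000).
Jacobian J = [[0, -10·q, -2], [2·p + 1, 0, 2·r], [-5·q + 4·r, -5·p, 4·p]].
At the point, J = [[0.000, -20.000, -2.000], [2.000, 0.000, 5.000], [0.000, -2.500, 2.000]] (det J = 90.000).
Solving J·Δ = −F gives Δ = (1.556, -0.978, -1.222).
Then the next iterate is (p, q, r)₁ = (2.056, 1.022, 1.278).

(2.056, 1.022, 1.278)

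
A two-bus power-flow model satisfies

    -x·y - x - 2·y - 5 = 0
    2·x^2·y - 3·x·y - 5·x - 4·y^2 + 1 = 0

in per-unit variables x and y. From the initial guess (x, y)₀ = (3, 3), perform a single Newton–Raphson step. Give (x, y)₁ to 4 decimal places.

At (3, 3): F = (-23.0000, -23.0000).
Jacobian J = [[-y - 1, -x - 2], [4·x·y - 3·y - 5, 2·x^2 - 3·x - 8·y]].
At the point, J = [[-4.0000, -5.0000], [22.0000, -15.0000]] (det J = 170.0000).
Solving J·Δ = −F gives Δ = (-1.3529, -3.5176).
Then the next iterate is (x, y)₁ = (1.6471, -0.5176).

(1.6471, -0.5176)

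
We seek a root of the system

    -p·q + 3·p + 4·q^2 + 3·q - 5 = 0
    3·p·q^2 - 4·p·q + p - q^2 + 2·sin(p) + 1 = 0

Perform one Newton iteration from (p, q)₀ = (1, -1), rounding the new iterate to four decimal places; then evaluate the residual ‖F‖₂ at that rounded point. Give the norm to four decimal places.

At (1, -1): F = (0.0000, 9.682942).
Jacobian J = [[-q + 3, -p + 8·q + 3], [3·q^2 - 4·q + 2·cos(p) + 1, 6·p·q - 4·p - 2·q]].
At the point, J = [[4.0000, -6.0000], [9.080605, -8.0000]] (det J = 22.483628).
Solving J·Δ = −F gives Δ = (-2.5840, -1.7227).
Then the next iterate is (p, q)₁ = (-1.5840, -2.7227).
Re-evaluating at (-1.5840, -2.7227): F = (7.419524, -62.474977), so ‖F‖₂ = 62.9140.

62.9140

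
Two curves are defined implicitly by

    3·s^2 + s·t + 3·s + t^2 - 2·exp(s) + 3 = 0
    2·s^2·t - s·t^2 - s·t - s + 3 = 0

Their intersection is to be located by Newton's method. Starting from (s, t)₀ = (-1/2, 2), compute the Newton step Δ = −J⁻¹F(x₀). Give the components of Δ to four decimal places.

At (-1/2, 2): F = (4.036939, 7.5000).
Jacobian J = [[6·s + t - 2·exp(s) + 3, s + 2·t], [4·s·t - t^2 - t - 1, 2·s^2 - 2·s·t - s]].
At the point, J = [[0.786939, 3.5000], [-11.0000, 3.0000]] (det J = 40.860816).
Solving J·Δ = −F gives Δ = (0.3460, -1.2312).

(0.3460, -1.2312)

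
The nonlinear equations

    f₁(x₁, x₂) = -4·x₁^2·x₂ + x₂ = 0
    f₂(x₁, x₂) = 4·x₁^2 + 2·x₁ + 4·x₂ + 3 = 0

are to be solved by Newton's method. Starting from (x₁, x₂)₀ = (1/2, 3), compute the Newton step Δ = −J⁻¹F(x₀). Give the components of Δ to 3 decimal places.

(0.000, -4.250)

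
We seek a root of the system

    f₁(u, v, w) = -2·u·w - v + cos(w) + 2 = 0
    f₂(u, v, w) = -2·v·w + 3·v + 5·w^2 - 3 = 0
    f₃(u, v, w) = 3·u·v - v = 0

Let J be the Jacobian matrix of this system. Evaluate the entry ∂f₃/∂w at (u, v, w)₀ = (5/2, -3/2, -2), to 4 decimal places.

∂f₃/∂w = 0.
At (5/2, -3/2, -2) this is 0.0000.

0.0000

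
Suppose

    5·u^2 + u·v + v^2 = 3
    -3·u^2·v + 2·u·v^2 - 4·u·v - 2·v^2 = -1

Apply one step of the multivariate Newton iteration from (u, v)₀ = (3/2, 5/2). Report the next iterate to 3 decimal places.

(4.811, -9.222)

At (3/2, 5/2): F = (18.250, -24.625).
Jacobian J = [[10·u + v, u + 2·v], [-6·u·v + 2·v^2 - 4·v, -3·u^2 + 4·u·v - 4·u - 4·v]].
At the point, J = [[17.500, 6.500], [-20.000, -7.750]] (det J = -5.625).
Solving J·Δ = −F gives Δ = (3.311, -11.722).
Then the next iterate is (u, v)₁ = (4.811, -9.222).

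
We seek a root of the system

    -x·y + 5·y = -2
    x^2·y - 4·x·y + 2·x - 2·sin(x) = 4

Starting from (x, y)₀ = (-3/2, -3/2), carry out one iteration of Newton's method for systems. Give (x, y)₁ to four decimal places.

At (-3/2, -3/2): F = (-7.7500, -17.380010).
Jacobian J = [[-y, -x + 5], [2·x·y - 4·y - 2·cos(x) + 2, x^2 - 4·x]].
At the point, J = [[1.5000, 6.5000], [12.358526, 8.2500]] (det J = -67.955416).
Solving J·Δ = −F gives Δ = (0.7215, 1.0258).
Then the next iterate is (x, y)₁ = (-0.7785, -0.4742).

(-0.7785, -0.4742)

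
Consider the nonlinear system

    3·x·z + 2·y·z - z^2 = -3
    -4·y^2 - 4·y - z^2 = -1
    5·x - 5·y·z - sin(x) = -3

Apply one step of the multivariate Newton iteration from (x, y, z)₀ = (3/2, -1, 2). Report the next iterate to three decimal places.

At (3/2, -1, 2): F = (4.000, -3.000, 19.50251).
Jacobian J = [[3·z, 2·z, 3·x + 2·y - 2·z], [0, -8·y - 4, -2·z], [-cos(x) + 5, -5·z, -5·y]].
At the point, J = [[6.000, 4.000, -1.500], [0.000, 4.000, -4.000], [4.92926, -10.000, 5.000]] (det J = -169.29263).
Solving J·Δ = −F gives Δ = (-1.536, 1.636, 0.886).
Then the next iterate is (x, y, z)₁ = (-0.036, 0.636, 2.886).

(-0.036, 0.636, 2.886)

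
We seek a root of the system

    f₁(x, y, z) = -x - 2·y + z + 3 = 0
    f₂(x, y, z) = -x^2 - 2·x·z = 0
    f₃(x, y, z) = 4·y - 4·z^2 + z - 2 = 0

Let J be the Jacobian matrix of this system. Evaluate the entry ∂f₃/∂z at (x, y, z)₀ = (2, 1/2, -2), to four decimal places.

17.0000

∂f₃/∂z = -8·z + 1.
At (2, 1/2, -2) this is 17.0000.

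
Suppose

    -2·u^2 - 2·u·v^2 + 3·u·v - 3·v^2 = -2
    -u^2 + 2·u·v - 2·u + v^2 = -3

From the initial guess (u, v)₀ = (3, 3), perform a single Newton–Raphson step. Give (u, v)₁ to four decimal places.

(2.5175, 1.6696)

At (3, 3): F = (-70.0000, 15.0000).
Jacobian J = [[-4·u - 2·v^2 + 3·v, -4·u·v + 3·u - 6·v], [-2·u + 2·v - 2, 2·u + 2·v]].
At the point, J = [[-21.0000, -45.0000], [-2.0000, 12.0000]] (det J = -342.0000).
Solving J·Δ = −F gives Δ = (-0.4825, -1.3304).
Then the next iterate is (u, v)₁ = (2.5175, 1.6696).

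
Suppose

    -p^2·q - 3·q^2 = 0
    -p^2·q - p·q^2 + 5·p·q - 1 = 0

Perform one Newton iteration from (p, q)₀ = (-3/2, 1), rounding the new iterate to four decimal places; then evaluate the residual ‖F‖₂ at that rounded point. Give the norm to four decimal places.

At (-3/2, 1): F = (-5.2500, -9.2500).
Jacobian J = [[-2·p·q, -p^2 - 6·q], [-2·p·q - q^2 + 5·q, -p^2 - 2·p·q + 5·p]].
At the point, J = [[3.0000, -8.2500], [7.0000, -6.7500]] (det J = 37.5000).
Solving J·Δ = −F gives Δ = (1.0900, -0.2400).
Then the next iterate is (p, q)₁ = (-0.4100, 0.7600).
Re-evaluating at (-0.4100, 0.7600): F = (-1.860556, -2.448940), so ‖F‖₂ = 3.0755.

3.0755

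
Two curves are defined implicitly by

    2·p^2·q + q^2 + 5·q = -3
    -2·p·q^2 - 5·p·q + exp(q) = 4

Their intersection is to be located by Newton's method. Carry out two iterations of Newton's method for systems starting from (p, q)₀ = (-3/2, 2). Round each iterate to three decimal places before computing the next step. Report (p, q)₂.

(1.041, 1.855)

At (-3/2, 2): F = (26.000, 30.38906).
Jacobian J = [[4·p·q, 2·p^2 + 2·q + 5], [-2·q^2 - 5·q, -4·p·q - 5·p + exp(q)]].
At the point, J = [[-12.000, 13.500], [-18.000, 26.88906]] (det J = -79.66867).
Solving J·Δ = −F gives Δ = (3.626, 1.297).
Then the next iterate is (p, q)₁ = (2.126, 3.297).
Round to (2.126, 3.297) and repeat: F = (60.15927, -58.23582), J = [[28.03769, 20.63375], [-38.22542, -11.63627]].
Δ = (-1.085, -1.442), so (p, q)₂ = (1.041, 1.855).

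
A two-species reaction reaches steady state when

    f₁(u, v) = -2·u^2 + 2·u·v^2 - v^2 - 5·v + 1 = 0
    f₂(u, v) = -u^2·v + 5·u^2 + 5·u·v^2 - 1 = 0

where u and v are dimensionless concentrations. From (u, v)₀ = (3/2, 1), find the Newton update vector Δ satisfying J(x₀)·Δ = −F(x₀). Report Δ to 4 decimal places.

(-1.9816, 1.4265)

At (3/2, 1): F = (-6.5000, 15.5000).
Jacobian J = [[-4·u + 2·v^2, 4·u·v - 2·v - 5], [-2·u·v + 10·u + 5·v^2, -u^2 + 10·u·v]].
At the point, J = [[-4.0000, -1.0000], [17.0000, 12.7500]] (det J = -34.0000).
Solving J·Δ = −F gives Δ = (-1.9816, 1.4265).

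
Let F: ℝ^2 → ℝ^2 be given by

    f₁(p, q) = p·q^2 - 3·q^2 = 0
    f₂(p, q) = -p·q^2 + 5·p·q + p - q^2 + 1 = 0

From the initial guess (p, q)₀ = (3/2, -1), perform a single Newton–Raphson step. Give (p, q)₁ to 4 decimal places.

(1.3636, -0.4545)

At (3/2, -1): F = (-1.5000, -7.5000).
Jacobian J = [[q^2, 2·p·q - 6·q], [-q^2 + 5·q + 1, -2·p·q + 5·p - 2·q]].
At the point, J = [[1.0000, 3.0000], [-5.0000, 12.5000]] (det J = 27.5000).
Solving J·Δ = −F gives Δ = (-0.1364, 0.5455).
Then the next iterate is (p, q)₁ = (1.3636, -0.4545).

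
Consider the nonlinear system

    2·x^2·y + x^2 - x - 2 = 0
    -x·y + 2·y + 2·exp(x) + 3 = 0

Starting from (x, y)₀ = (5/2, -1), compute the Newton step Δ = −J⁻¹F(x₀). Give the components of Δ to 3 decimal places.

At (5/2, -1): F = (-10.750, 27.86499).
Jacobian J = [[4·x·y + 2·x - 1, 2·x^2], [-y + 2·exp(x), -x + 2]].
At the point, J = [[-6.000, 12.500], [25.36499, -0.500]] (det J = -314.06235).
Solving J·Δ = −F gives Δ = (-1.092, 0.336).

(-1.092, 0.336)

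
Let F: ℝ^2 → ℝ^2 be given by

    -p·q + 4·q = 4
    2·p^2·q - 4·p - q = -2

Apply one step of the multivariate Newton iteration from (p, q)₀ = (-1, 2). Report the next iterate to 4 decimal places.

At (-1, 2): F = (6.0000, 8.0000).
Jacobian J = [[-q, -p + 4], [4·p·q - 4, 2·p^2 - 1]].
At the point, J = [[-2.0000, 5.0000], [-12.0000, 1.0000]] (det J = 58.0000).
Solving J·Δ = −F gives Δ = (0.5862, -0.9655).
Then the next iterate is (p, q)₁ = (-0.4138, 1.0345).

(-0.4138, 1.0345)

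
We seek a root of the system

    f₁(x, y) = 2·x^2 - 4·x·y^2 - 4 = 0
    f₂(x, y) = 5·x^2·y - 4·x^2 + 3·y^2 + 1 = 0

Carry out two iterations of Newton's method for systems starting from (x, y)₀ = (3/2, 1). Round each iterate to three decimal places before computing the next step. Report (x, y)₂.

(1.949, 0.689)

At (3/2, 1): F = (-5.500, 6.250).
Jacobian J = [[4·x - 4·y^2, -8·x·y], [10·x·y - 8·x, 5·x^2 + 6·y]].
At the point, J = [[2.000, -12.000], [3.000, 17.250]] (det J = 70.500).
Solving J·Δ = −F gives Δ = (0.282, -0.411).
Then the next iterate is (x, y)₁ = (1.782, 0.589).
Round to (1.782, 0.589) and repeat: F = (-0.12180, -1.30941), J = [[5.74032, -8.39678], [-3.76002, 19.41162]].
Δ = (0.167, 0.100), so (x, y)₂ = (1.949, 0.689).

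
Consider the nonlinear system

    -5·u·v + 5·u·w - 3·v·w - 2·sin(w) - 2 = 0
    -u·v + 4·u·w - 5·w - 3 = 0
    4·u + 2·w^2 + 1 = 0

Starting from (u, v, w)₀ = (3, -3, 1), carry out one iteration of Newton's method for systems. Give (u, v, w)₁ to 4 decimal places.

At (3, -3, 1): F = (65.317058, 13.0000, 15.0000).
Jacobian J = [[-5·v + 5·w, -5·u - 3·w, 5·u - 3·v - 2·cos(w)], [-v + 4·w, -u, 4·u - 5], [4, 0, 4·w]].
At the point, J = [[20.0000, -18.0000, 22.919395], [7.0000, -3.0000, 7.0000], [4.0000, 0.0000, 4.0000]] (det J = 35.032745).
Solving J·Δ = −F gives Δ = (20.1649, -4.4167, -23.9149).
Then the next iterate is (u, v, w)₁ = (23.1649, -7.4167, -22.9149).

(23.1649, -7.4167, -22.9149)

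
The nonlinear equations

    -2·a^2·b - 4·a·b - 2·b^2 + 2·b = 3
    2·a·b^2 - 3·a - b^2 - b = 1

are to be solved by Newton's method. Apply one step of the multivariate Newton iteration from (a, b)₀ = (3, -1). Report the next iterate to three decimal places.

(1.255, -1.205)

At (3, -1): F = (23.000, -4.000).
Jacobian J = [[-4·a·b - 4·b, -2·a^2 - 4·a - 4·b + 2], [2·b^2 - 3, 4·a·b - 2·b - 1]].
At the point, J = [[16.000, -24.000], [-1.000, -11.000]] (det J = -200.000).
Solving J·Δ = −F gives Δ = (-1.745, -0.205).
Then the next iterate is (a, b)₁ = (1.255, -1.205).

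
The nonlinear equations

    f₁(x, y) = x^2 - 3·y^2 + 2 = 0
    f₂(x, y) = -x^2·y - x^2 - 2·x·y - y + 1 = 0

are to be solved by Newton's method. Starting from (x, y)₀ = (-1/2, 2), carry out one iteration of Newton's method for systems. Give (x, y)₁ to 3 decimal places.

At (-1/2, 2): F = (-9.750, 0.250).
Jacobian J = [[2·x, -6·y], [-2·x·y - 2·x - 2·y, -x^2 - 2·x - 1]].
At the point, J = [[-1.000, -12.000], [-1.000, -0.250]] (det J = -11.750).
Solving J·Δ = −F gives Δ = (0.463, -0.851).
Then the next iterate is (x, y)₁ = (-0.037, 1.149).

(-0.037, 1.149)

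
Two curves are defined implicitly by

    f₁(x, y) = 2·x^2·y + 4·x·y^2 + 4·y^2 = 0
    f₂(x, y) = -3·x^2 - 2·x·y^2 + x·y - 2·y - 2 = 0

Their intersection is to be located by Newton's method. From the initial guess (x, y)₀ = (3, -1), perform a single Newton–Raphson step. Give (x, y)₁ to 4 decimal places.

(1.6683, -0.3819)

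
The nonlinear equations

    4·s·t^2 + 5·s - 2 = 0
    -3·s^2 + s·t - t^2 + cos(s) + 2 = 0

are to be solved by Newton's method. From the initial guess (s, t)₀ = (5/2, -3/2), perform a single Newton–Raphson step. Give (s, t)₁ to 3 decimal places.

(1.296, -0.962)

At (5/2, -3/2): F = (33.000, -23.55114).
Jacobian J = [[4·t^2 + 5, 8·s·t], [-6·s + t - sin(s), s - 2·t]].
At the point, J = [[14.000, -30.000], [-17.09847, 5.500]] (det J = -435.95416).
Solving J·Δ = −F gives Δ = (-1.204, 0.538).
Then the next iterate is (s, t)₁ = (1.296, -0.962).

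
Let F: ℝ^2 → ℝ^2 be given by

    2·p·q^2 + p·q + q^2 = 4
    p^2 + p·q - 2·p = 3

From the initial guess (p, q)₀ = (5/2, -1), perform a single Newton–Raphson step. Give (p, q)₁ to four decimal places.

(4.4360, -0.8488)

At (5/2, -1): F = (-0.5000, -4.2500).
Jacobian J = [[2·q^2 + q, 4·p·q + p + 2·q], [2·p + q - 2, p]].
At the point, J = [[1.0000, -9.5000], [2.0000, 2.5000]] (det J = 21.5000).
Solving J·Δ = −F gives Δ = (1.9360, 0.1512).
Then the next iterate is (p, q)₁ = (4.4360, -0.8488).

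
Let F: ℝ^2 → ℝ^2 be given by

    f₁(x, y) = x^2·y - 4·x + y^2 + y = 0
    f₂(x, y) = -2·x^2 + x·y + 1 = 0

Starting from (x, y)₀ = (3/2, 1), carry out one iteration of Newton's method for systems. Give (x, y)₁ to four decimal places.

(1.1818, 1.2727)

At (3/2, 1): F = (-1.7500, -2.0000).
Jacobian J = [[2·x·y - 4, x^2 + 2·y + 1], [-4·x + y, x]].
At the point, J = [[-1.0000, 5.2500], [-5.0000, 1.5000]] (det J = 24.7500).
Solving J·Δ = −F gives Δ = (-0.3182, 0.2727).
Then the next iterate is (x, y)₁ = (1.1818, 1.2727).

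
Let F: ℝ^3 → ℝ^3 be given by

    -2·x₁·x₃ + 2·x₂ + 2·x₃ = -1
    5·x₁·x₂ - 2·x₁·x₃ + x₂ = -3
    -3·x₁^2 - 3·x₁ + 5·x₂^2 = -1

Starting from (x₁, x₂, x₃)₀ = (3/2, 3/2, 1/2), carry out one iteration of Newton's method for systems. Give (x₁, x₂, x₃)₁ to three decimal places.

At (3/2, 3/2, 1/2): F = (3.500, 14.250, 1.000).
Jacobian J = [[-2·x₃, 2, -2·x₁ + 2], [5·x₂ - 2·x₃, 5·x₁ + 1, -2·x₁], [-6·x₁ - 3, 10·x₂, 0]].
At the point, J = [[-1.000, 2.000, -1.000], [6.500, 8.500, -3.000], [-12.000, 15.000, 0.000]] (det J = -172.500).
Solving J·Δ = −F gives Δ = (-0.312, -0.316, 3.180).
Then the next iterate is (x₁, x₂, x₃)₁ = (1.188, 1.184, 3.680).

(1.188, 1.184, 3.680)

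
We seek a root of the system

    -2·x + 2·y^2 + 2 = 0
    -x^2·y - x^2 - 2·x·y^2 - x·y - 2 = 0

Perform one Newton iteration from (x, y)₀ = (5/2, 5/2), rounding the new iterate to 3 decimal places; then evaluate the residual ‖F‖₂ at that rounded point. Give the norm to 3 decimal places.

At (5/2, 5/2): F = (9.500, -61.375).
Jacobian J = [[-2, 4·y], [-2·x·y - 2·x - 2·y^2 - y, -x^2 - 4·x·y - x]].
At the point, J = [[-2.000, 10.000], [-32.500, -33.750]] (det J = 392.500).
Solving J·Δ = −F gives Δ = (-0.747, -1.099).
Then the next iterate is (x, y)₁ = (1.753, 1.401).
Re-evaluating at (1.753, 1.401): F = (2.41960, -18.71583), so ‖F‖₂ = 18.872.

18.872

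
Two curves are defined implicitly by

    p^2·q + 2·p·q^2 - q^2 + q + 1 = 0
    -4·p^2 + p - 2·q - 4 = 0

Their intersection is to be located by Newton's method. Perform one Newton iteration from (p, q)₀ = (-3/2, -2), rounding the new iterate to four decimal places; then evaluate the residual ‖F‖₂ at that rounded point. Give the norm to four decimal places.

At (-3/2, -2): F = (-21.5000, -10.5000).
Jacobian J = [[2·p·q + 2·q^2, p^2 + 4·p·q - 2·q + 1], [-8·p + 1, -2]].
At the point, J = [[14.0000, 19.2500], [13.0000, -2.0000]] (det J = -278.2500).
Solving J·Δ = −F gives Δ = (0.8810, 0.4762).
Then the next iterate is (p, q)₁ = (-0.6190, -1.5238).
Re-evaluating at (-0.6190, -1.5238): F = (-6.304222, -3.104044), so ‖F‖₂ = 7.0270.

7.0270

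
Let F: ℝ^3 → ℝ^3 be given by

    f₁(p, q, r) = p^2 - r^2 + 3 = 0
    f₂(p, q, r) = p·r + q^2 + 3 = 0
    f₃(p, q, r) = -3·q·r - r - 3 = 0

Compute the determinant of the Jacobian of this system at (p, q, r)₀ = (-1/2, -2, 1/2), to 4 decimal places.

21.5000

J = [[2·p, 0, -2·r], [r, 2·q, p], [0, -3·r, -3·q - 1]].
At the point, J = [[-1.0000, 0.0000, -1.0000], [0.5000, -4.0000, -0.5000], [0.0000, -1.5000, 5.0000]].
det J = 21.5000.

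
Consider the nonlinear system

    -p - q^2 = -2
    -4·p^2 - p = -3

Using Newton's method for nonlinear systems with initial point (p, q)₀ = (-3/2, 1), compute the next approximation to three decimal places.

At (-3/2, 1): F = (2.500, -4.500).
Jacobian J = [[-1, -2·q], [-8·p - 1, 0]].
At the point, J = [[-1.000, -2.000], [11.000, 0.000]] (det J = 22.000).
Solving J·Δ = −F gives Δ = (0.409, 1.045).
Then the next iterate is (p, q)₁ = (-1.091, 2.045).

(-1.091, 2.045)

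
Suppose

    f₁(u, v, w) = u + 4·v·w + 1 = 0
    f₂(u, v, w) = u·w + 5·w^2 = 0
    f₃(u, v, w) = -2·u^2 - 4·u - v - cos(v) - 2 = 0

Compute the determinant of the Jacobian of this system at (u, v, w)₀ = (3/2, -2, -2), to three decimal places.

-1545.871

J = [[1, 4·w, 4·v], [w, 0, u + 10·w], [-4·u - 4, sin(v) - 1, 0]].
At the point, J = [[1.000, -8.000, -8.000], [-2.000, 0.000, -18.500], [-10.000, -1.90930, 0.000]].
det J = -1545.871.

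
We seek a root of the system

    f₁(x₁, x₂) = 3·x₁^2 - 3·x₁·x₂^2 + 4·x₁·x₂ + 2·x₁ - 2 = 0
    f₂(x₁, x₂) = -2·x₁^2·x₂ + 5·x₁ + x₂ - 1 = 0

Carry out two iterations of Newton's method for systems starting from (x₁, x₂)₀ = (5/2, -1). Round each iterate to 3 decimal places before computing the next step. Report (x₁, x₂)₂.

(0.534, -0.289)

At (5/2, -1): F = (4.250, 23.000).
Jacobian J = [[6·x₁ - 3·x₂^2 + 4·x₂ + 2, -6·x₁·x₂ + 4·x₁], [-4·x₁·x₂ + 5, -2·x₁^2 + 1]].
At the point, J = [[10.000, 25.000], [15.000, -11.500]] (det J = -490.000).
Solving J·Δ = −F gives Δ = (-1.273, 0.339).
Then the next iterate is (x₁, x₂)₁ = (1.227, -0.661).
Round to (1.227, -0.661) and repeat: F = (0.11809, 6.46431), J = [[5.40724, 9.77428], [8.24419, -2.01106]].
Δ = (-0.693, 0.372), so (x₁, x₂)₂ = (0.534, -0.289).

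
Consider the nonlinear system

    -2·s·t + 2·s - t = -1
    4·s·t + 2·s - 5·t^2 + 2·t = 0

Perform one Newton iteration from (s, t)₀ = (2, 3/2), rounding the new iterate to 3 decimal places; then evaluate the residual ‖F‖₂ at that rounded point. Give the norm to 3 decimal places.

At (2, 3/2): F = (-2.500, 7.750).
Jacobian J = [[-2·t + 2, -2·s - 1], [4·t + 2, 4·s - 10·t + 2]].
At the point, J = [[-1.000, -5.000], [8.000, -5.000]] (det J = 45.000).
Solving J·Δ = −F gives Δ = (-1.139, -0.272).
Then the next iterate is (s, t)₁ = (0.861, 1.228).
Re-evaluating at (0.861, 1.228): F = (-0.62062, 0.86731), so ‖F‖₂ = 1.066.

1.066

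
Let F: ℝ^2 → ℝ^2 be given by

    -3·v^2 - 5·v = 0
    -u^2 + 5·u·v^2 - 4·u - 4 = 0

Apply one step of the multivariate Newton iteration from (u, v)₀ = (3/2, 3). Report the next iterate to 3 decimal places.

(2.209, 1.174)

At (3/2, 3): F = (-42.000, 55.250).
Jacobian J = [[0, -6·v - 5], [-2·u + 5·v^2 - 4, 10·u·v]].
At the point, J = [[0.000, -23.000], [38.000, 45.000]] (det J = 874.000).
Solving J·Δ = −F gives Δ = (0.709, -1.826).
Then the next iterate is (u, v)₁ = (2.209, 1.174).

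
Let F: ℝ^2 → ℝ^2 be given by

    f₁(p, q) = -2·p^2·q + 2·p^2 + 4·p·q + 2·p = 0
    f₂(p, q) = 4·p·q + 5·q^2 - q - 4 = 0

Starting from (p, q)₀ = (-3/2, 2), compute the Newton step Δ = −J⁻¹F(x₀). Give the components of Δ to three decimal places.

(0.796, -0.644)

At (-3/2, 2): F = (-19.500, 2.000).
Jacobian J = [[-4·p·q + 4·p + 4·q + 2, -2·p^2 + 4·p], [4·q, 4·p + 10·q - 1]].
At the point, J = [[16.000, -10.500], [8.000, 13.000]] (det J = 292.000).
Solving J·Δ = −F gives Δ = (0.796, -0.644).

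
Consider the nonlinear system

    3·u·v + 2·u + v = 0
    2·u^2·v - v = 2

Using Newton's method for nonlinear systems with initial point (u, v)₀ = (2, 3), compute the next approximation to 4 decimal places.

(2.4615, -1.2967)

At (2, 3): F = (25.0000, 19.0000).
Jacobian J = [[3·v + 2, 3·u + 1], [4·u·v, 2·u^2 - 1]].
At the point, J = [[11.0000, 7.0000], [24.0000, 7.0000]] (det J = -91.0000).
Solving J·Δ = −F gives Δ = (0.4615, -4.2967).
Then the next iterate is (u, v)₁ = (2.4615, -1.2967).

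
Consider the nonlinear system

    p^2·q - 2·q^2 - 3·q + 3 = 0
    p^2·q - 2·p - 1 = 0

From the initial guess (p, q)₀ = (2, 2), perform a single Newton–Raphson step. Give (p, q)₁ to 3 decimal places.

(1.878, 1.432)

At (2, 2): F = (-3.000, 3.000).
Jacobian J = [[2·p·q, p^2 - 4·q - 3], [2·p·q - 2, p^2]].
At the point, J = [[8.000, -7.000], [6.000, 4.000]] (det J = 74.000).
Solving J·Δ = −F gives Δ = (-0.122, -0.568).
Then the next iterate is (p, q)₁ = (1.878, 1.432).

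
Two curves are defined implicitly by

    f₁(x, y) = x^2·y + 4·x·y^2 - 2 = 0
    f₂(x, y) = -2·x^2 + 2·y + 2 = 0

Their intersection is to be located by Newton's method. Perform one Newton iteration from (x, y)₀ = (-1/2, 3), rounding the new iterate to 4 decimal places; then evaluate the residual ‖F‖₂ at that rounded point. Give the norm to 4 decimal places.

2.4568

At (-1/2, 3): F = (-19.2500, 7.5000).
Jacobian J = [[2·x·y + 4·y^2, x^2 + 8·x·y], [-4·x, 2]].
At the point, J = [[33.0000, -11.7500], [2.0000, 2.0000]] (det J = 89.5000).
Solving J·Δ = −F gives Δ = (-0.5545, -3.1955).
Then the next iterate is (x, y)₁ = (-1.0545, -0.1955).
Re-evaluating at (-1.0545, -0.1955): F = (-2.378603, -0.614940), so ‖F‖₂ = 2.4568.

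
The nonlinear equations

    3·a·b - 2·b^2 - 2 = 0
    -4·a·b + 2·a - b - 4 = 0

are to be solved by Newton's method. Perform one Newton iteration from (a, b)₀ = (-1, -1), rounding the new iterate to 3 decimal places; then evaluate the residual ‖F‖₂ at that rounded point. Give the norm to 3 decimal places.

At (-1, -1): F = (-1.000, -9.000).
Jacobian J = [[3·b, 3·a - 4·b], [-4·b + 2, -4·a - 1]].
At the point, J = [[-3.000, 1.000], [6.000, 3.000]] (det J = -15.000).
Solving J·Δ = −F gives Δ = (0.400, 2.200).
Then the next iterate is (a, b)₁ = (-0.600, 1.200).
Re-evaluating at (-0.600, 1.200): F = (-7.040, -3.520), so ‖F‖₂ = 7.871.

7.871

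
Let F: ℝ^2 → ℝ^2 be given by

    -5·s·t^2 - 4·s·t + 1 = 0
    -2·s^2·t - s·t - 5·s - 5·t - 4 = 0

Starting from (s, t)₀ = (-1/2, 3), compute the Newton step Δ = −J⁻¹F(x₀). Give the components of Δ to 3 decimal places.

(-0.417, -3.133)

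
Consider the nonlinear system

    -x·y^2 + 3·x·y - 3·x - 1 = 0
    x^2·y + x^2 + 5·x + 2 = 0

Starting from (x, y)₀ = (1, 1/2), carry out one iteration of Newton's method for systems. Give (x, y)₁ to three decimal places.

(-0.113, 0.901)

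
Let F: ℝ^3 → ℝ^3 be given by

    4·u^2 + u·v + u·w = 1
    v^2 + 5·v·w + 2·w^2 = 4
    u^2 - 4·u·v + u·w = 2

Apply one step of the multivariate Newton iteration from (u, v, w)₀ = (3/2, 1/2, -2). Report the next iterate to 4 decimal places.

(0.9141, -0.1350, -1.0973)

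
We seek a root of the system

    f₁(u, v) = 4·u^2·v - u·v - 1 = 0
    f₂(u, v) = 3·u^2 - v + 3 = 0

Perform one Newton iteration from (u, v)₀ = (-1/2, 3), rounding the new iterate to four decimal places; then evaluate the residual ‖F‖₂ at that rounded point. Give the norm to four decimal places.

0.6598

At (-1/2, 3): F = (3.5000, 0.7500).
Jacobian J = [[8·u·v - v, 4·u^2 - u], [6·u, -1]].
At the point, J = [[-15.0000, 1.5000], [-3.0000, -1.0000]] (det J = 19.5000).
Solving J·Δ = −F gives Δ = (0.2372, 0.0385).
Then the next iterate is (u, v)₁ = (-0.2628, 3.0385).
Re-evaluating at (-0.2628, 3.0385): F = (0.637920, 0.168692), so ‖F‖₂ = 0.6598.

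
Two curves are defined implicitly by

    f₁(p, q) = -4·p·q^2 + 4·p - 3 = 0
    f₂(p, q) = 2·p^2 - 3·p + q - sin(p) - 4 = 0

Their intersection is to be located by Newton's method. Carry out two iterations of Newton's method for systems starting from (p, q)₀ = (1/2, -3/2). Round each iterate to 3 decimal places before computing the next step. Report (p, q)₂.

(-2.751, -4.077)

At (1/2, -3/2): F = (-5.500, -6.97943).
Jacobian J = [[-4·q^2 + 4, -8·p·q], [4·p - cos(p) - 3, 1]].
At the point, J = [[-5.000, 6.000], [-1.87758, 1.000]] (det J = 6.26550).
Solving J·Δ = −F gives Δ = (-5.806, -3.922).
Then the next iterate is (p, q)₁ = (-5.306, -5.422).
Round to (-5.306, -5.422) and repeat: F = (599.72093, 61.97435), J = [[-113.59234, -230.15306], [-24.78336, 1.000]].
Δ = (2.555, 1.345), so (p, q)₂ = (-2.751, -4.077).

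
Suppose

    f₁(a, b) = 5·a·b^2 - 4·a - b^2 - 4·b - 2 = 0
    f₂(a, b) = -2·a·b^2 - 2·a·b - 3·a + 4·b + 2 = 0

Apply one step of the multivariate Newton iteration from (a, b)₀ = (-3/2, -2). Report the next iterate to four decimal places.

(-1.3077, -1.3692)

At (-3/2, -2): F = (-22.0000, 4.5000).
Jacobian J = [[5·b^2 - 4, 10·a·b - 2·b - 4], [-2·b^2 - 2·b - 3, -4·a·b - 2·a + 4]].
At the point, J = [[16.0000, 30.0000], [-7.0000, -5.0000]] (det J = 130.0000).
Solving J·Δ = −F gives Δ = (0.1923, 0.6308).
Then the next iterate is (a, b)₁ = (-1.3077, -1.3692).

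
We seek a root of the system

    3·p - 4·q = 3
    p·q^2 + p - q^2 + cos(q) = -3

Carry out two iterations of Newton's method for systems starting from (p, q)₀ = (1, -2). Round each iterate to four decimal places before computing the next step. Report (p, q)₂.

At (1, -2): F = (8.0000, 3.583853).
Jacobian J = [[3, -4], [q^2 + 1, 2·p·q - 2·q - sin(q)]].
At the point, J = [[3.0000, -4.0000], [5.0000, 0.909297]] (det J = 22.727892).
Solving J·Δ = −F gives Δ = (-0.9508, 1.2869).
Then the next iterate is (p, q)₁ = (0.0492, -0.7131).
Round to (0.0492, -0.7131) and repeat: F = (0.0000, 3.322045), J = [[3.0000, -4.0000], [1.508512, 2.010213]].
Δ = (-1.1014, -0.8261), so (p, q)₂ = (-1.0522, -1.5392).

(-1.0522, -1.5392)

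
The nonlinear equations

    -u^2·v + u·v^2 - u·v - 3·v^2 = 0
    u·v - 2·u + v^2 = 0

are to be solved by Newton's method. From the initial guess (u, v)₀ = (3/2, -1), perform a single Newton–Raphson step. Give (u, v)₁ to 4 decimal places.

(0.7105, -3.2632)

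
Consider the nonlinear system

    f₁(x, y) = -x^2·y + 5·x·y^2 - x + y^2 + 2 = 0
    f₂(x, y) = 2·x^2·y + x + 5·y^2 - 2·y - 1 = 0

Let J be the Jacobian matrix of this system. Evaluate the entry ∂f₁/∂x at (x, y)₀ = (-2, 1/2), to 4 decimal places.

∂f₁/∂x = -2·x·y + 5·y^2 - 1.
At (-2, 1/2) this is 2.2500.

2.2500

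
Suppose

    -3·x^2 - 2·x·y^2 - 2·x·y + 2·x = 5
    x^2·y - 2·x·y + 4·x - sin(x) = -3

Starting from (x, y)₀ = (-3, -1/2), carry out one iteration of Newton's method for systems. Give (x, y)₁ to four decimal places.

(-1.0732, -0.5642)

At (-3, -1/2): F = (-39.5000, -16.358880).
Jacobian J = [[-6·x - 2·y^2 - 2·y + 2, -4·x·y - 2·x], [2·x·y - 2·y - cos(x) + 4, x^2 - 2·x]].
At the point, J = [[20.5000, 0.0000], [8.989992, 15.0000]] (det J = 307.5000).
Solving J·Δ = −F gives Δ = (1.9268, -0.0642).
Then the next iterate is (x, y)₁ = (-1.0732, -0.5642).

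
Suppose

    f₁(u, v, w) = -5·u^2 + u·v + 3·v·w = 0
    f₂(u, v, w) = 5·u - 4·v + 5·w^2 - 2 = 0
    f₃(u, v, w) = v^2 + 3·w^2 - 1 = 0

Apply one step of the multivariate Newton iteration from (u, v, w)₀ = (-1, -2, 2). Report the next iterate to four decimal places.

(0.2632, -2.8684, 0.4605)

At (-1, -2, 2): F = (-15.0000, 21.0000, 15.0000).
Jacobian J = [[-10·u + v, u + 3·w, 3·v], [5, -4, 10·w], [0, 2·v, 6·w]].
At the point, J = [[8.0000, 5.0000, -6.0000], [5.0000, -4.0000, 20.0000], [0.0000, -4.0000, 12.0000]] (det J = 76.0000).
Solving J·Δ = −F gives Δ = (1.2632, -0.8684, -1.5395).
Then the next iterate is (u, v, w)₁ = (0.2632, -2.8684, 0.4605).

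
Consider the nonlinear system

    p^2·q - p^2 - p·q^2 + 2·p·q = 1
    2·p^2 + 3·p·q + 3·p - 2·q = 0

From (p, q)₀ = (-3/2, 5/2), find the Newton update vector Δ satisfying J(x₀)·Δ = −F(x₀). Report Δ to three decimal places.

At (-3/2, 5/2): F = (4.250, -16.250).
Jacobian J = [[2·p·q - 2·p - q^2 + 2·q, p^2 - 2·p·q + 2·p], [4·p + 3·q + 3, 3·p - 2]].
At the point, J = [[-5.750, 6.750], [4.500, -6.500]] (det J = 7.000).
Solving J·Δ = −F gives Δ = (-11.723, -10.616).

(-11.723, -10.616)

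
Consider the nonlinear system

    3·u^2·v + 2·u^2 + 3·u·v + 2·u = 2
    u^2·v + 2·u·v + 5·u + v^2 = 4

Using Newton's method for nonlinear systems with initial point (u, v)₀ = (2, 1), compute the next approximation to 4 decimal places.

(1.8077, -0.2885)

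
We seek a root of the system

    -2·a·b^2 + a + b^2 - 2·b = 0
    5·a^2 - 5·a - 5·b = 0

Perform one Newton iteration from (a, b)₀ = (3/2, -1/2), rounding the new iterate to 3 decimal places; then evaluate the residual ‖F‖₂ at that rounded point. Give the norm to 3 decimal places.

At (3/2, -1/2): F = (2.000, 6.250).
Jacobian J = [[-2·b^2 + 1, -4·a·b + 2·b - 2], [10·a - 5, -5]].
At the point, J = [[0.500, 0.000], [10.000, -5.000]] (det J = -2.500).
Solving J·Δ = −F gives Δ = (-4.000, -6.750).
Then the next iterate is (a, b)₁ = (-2.500, -7.250).
Re-evaluating at (-2.500, -7.250): F = (327.375, 80.000), so ‖F‖₂ = 337.008.

337.008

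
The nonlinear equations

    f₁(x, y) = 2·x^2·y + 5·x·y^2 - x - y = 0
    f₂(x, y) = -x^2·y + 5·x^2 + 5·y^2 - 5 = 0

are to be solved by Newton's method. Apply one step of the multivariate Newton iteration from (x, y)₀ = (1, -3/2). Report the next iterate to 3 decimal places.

(0.662, -0.978)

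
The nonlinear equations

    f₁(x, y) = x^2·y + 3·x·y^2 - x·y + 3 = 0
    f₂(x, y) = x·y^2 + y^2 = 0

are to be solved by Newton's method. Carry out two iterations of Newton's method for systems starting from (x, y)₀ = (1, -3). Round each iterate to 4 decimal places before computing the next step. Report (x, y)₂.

(-0.0230, -1.2258)

At (1, -3): F = (30.0000, 18.0000).
Jacobian J = [[2·x·y + 3·y^2 - y, x^2 + 6·x·y - x], [y^2, 2·x·y + 2·y]].
At the point, J = [[24.0000, -18.0000], [9.0000, -12.0000]] (det J = -126.0000).
Solving J·Δ = −F gives Δ = (-0.2857, 1.2857).
Then the next iterate is (x, y)₁ = (0.7143, -1.7143).
Round to (0.7143, -1.7143) and repeat: F = (9.647454, 5.038027), J = [[8.081724, -7.551222], [2.938824, -5.877649]].
Δ = (-0.7373, 0.4885), so (x, y)₂ = (-0.0230, -1.2258).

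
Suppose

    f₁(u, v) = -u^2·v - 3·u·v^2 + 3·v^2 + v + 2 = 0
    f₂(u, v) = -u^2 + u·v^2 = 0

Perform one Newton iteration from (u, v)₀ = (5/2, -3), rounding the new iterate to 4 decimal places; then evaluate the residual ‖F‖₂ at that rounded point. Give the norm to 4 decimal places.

At (5/2, -3): F = (-22.7500, 16.2500).
Jacobian J = [[-2·u·v - 3·v^2, -u^2 - 6·u·v + 6·v + 1], [-2·u + v^2, 2·u·v]].
At the point, J = [[-12.0000, 21.7500], [4.0000, -15.0000]] (det J = 93.0000).
Solving J·Δ = −F gives Δ = (0.1310, 1.1183).
Then the next iterate is (u, v)₁ = (2.6310, -1.8817).
Re-evaluating at (2.6310, -1.8817): F = (-4.181379, 2.393670), so ‖F‖₂ = 4.8180.

4.8180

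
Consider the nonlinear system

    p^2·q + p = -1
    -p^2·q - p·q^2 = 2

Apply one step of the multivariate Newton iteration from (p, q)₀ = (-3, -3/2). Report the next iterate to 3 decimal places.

(-1.543, -1.397)

At (-3, -3/2): F = (-15.500, 18.250).
Jacobian J = [[2·p·q + 1, p^2], [-2·p·q - q^2, -p^2 - 2·p·q]].
At the point, J = [[10.000, 9.000], [-11.250, -18.000]] (det J = -78.750).
Solving J·Δ = −F gives Δ = (1.457, 0.103).
Then the next iterate is (p, q)₁ = (-1.543, -1.397).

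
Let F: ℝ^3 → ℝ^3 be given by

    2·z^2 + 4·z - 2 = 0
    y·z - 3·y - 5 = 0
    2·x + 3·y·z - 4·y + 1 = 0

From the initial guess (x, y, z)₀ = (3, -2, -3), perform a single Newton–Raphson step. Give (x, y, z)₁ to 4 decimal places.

(-5.5000, -1.0000, -2.5000)

At (3, -2, -3): F = (4.0000, 7.0000, 33.0000).
Jacobian J = [[0, 0, 4·z + 4], [0, z - 3, y], [2, 3·z - 4, 3·y]].
At the point, J = [[0.0000, 0.0000, -8.0000], [0.0000, -6.0000, -2.0000], [2.0000, -13.0000, -6.0000]] (det J = -96.0000).
Solving J·Δ = −F gives Δ = (-8.5000, 1.0000, 0.5000).
Then the next iterate is (x, y, z)₁ = (-5.5000, -1.0000, -2.5000).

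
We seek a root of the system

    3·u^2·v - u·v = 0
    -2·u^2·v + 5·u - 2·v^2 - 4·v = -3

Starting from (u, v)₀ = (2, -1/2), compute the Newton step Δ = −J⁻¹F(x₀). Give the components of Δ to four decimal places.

(-3.8571, -1.6214)

At (2, -1/2): F = (-5.0000, 18.5000).
Jacobian J = [[6·u·v - v, 3·u^2 - u], [-4·u·v + 5, -2·u^2 - 4·v - 4]].
At the point, J = [[-5.5000, 10.0000], [9.0000, -10.0000]] (det J = -35.0000).
Solving J·Δ = −F gives Δ = (-3.8571, -1.6214).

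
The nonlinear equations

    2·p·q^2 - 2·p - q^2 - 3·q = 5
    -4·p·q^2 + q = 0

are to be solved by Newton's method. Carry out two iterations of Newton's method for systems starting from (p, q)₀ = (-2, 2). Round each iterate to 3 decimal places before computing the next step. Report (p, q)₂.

At (-2, 2): F = (-27.000, 34.000).
Jacobian J = [[2·q^2 - 2, 4·p·q - 2·q - 3], [-4·q^2, -8·p·q + 1]].
At the point, J = [[6.000, -23.000], [-16.000, 33.000]] (det J = -170.000).
Solving J·Δ = −F gives Δ = (-0.641, -1.341).
Then the next iterate is (p, q)₁ = (-2.641, 0.659).
Round to (-2.641, 0.659) and repeat: F = (-4.42315, 5.24674), J = [[-1.13144, -11.27968], [-1.73712, 14.92335]].
Δ = (-0.187, -0.373), so (p, q)₂ = (-2.828, 0.286).

(-2.828, 0.286)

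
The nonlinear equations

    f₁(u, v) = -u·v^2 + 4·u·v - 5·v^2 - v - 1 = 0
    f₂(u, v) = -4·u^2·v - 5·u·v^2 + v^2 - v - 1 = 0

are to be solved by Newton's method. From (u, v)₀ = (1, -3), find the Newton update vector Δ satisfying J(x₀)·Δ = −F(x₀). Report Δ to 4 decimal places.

(0.8524, 2.1000)

At (1, -3): F = (-64.0000, -22.0000).
Jacobian J = [[-v^2 + 4·v, -2·u·v + 4·u - 10·v - 1], [-8·u·v - 5·v^2, -4·u^2 - 10·u·v + 2·v - 1]].
At the point, J = [[-21.0000, 39.0000], [-21.0000, 19.0000]] (det J = 420.0000).
Solving J·Δ = −F gives Δ = (0.8524, 2.1000).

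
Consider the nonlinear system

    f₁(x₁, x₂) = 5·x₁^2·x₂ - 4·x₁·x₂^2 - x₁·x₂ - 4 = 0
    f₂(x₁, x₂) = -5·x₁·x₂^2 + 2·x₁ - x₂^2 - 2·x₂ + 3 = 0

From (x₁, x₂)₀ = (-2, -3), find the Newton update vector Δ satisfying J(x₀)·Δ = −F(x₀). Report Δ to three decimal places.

(0.808, 0.916)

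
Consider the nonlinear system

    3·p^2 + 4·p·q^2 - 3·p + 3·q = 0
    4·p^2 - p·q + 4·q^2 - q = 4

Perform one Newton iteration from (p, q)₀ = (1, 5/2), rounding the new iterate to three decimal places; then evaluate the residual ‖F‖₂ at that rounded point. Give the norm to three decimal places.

10.607

At (1, 5/2): F = (32.500, 20.000).
Jacobian J = [[6·p + 4·q^2 - 3, 8·p·q + 3], [8·p - q, -p + 8·q - 1]].
At the point, J = [[28.000, 23.000], [5.500, 18.000]] (det J = 377.500).
Solving J·Δ = −F gives Δ = (-0.331, -1.010).
Then the next iterate is (p, q)₁ = (0.669, 1.490).
Re-evaluating at (0.669, 1.490): F = (9.74667, 4.18383), so ‖F‖₂ = 10.607.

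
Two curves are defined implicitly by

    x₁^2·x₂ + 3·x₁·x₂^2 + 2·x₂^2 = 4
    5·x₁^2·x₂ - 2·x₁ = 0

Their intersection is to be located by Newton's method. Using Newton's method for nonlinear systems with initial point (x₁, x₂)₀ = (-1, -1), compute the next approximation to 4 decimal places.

(20.0000, -34.0000)

At (-1, -1): F = (-6.0000, -3.0000).
Jacobian J = [[2·x₁·x₂ + 3·x₂^2, x₁^2 + 6·x₁·x₂ + 4·x₂], [10·x₁·x₂ - 2, 5·x₁^2]].
At the point, J = [[5.0000, 3.0000], [8.0000, 5.0000]] (det J = 1.0000).
Solving J·Δ = −F gives Δ = (21.0000, -33.0000).
Then the next iterate is (x₁, x₂)₁ = (20.0000, -34.0000).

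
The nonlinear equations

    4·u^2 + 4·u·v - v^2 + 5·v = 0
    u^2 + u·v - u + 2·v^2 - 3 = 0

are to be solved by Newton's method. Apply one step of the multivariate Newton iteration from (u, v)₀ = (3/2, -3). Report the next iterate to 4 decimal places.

At (3/2, -3): F = (-33.0000, 11.2500).
Jacobian J = [[8·u + 4·v, 4·u - 2·v + 5], [2·u + v - 1, u + 4·v]].
At the point, J = [[0.0000, 17.0000], [-1.0000, -10.5000]] (det J = 17.0000).
Solving J·Δ = −F gives Δ = (-9.1324, 1.9412).
Then the next iterate is (u, v)₁ = (-7.6324, -1.0588).

(-7.6324, -1.0588)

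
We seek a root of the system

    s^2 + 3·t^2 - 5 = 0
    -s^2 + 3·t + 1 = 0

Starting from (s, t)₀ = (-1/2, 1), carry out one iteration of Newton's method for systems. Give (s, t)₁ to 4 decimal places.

At (-1/2, 1): F = (-1.7500, 3.7500).
Jacobian J = [[2·s, 6·t], [-2·s, 3]].
At the point, J = [[-1.0000, 6.0000], [1.0000, 3.0000]] (det J = -9.0000).
Solving J·Δ = −F gives Δ = (-3.0833, -0.2222).
Then the next iterate is (s, t)₁ = (-3.5833, 0.7778).

(-3.5833, 0.7778)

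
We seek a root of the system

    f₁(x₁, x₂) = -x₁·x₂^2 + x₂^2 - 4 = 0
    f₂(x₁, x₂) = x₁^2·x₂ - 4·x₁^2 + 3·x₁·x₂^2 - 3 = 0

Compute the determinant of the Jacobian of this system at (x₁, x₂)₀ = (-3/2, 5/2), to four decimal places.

-164.0625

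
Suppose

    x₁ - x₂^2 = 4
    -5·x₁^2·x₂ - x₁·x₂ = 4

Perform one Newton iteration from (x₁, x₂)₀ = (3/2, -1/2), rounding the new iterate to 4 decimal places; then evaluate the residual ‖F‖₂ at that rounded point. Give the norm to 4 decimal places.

At (3/2, -1/2): F = (-2.7500, 2.3750).
Jacobian J = [[1, -2·x₂], [-10·x₁·x₂ - x₂, -5·x₁^2 - x₁]].
At the point, J = [[1.0000, 1.0000], [8.0000, -12.7500]] (det J = -20.7500).
Solving J·Δ = −F gives Δ = (1.5753, 1.1747).
Then the next iterate is (x₁, x₂)₁ = (3.0753, 0.6747).
Re-evaluating at (3.0753, 0.6747): F = (-1.379920, -37.979680), so ‖F‖₂ = 38.0047.

38.0047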